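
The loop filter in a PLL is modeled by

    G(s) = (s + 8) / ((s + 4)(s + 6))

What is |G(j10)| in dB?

Substitute s = j10: numerator = 8 + j10, denominator = -76 + j100.
|G(j10)| = |8 + j10| / |-76 + j100| = 12.806 / 125.60 ≈ 0.1020.
In decibels: 20·log₁₀(0.1020) ≈ -19.8 dB.

|G(j10)|_dB ≈ -19.8 dB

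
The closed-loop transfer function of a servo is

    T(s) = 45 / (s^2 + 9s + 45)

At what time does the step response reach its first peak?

Comparing s^2 + 9s + 45 to s^2 + 2ζωₙs + ωₙ²: ωₙ = √45 ≈ 6.708 rad/s and ζ = 9/(2·√45) ≈ 0.6708.
ζωₙ = 9/2 = 4.5, so ω_d = ωₙ√(1−ζ²) = √(ωₙ² − (ζωₙ)²) = √(45 − 4.5²) = √24.75 ≈ 4.975 rad/s.
t_p = π/ω_d = π/4.975 ≈ 0.6315 s.

t_p ≈ 0.6315 s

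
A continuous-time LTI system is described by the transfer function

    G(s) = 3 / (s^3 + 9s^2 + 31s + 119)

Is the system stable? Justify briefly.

The denominator s^3 + 9s^2 + 31s + 119 factors as (s + 7)(s^2 + 2s + 17), giving poles at s = -7, -1 ± 4j.
Since all poles lie strictly in the left half-plane, the system is stable.

stable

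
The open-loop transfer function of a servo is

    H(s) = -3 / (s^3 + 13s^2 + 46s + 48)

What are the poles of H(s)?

The poles are the roots of the denominator s^3 + 13s^2 + 46s + 48 = 0.
Trying s = -3: the polynomial evaluates to 0, so (s + 3) is a factor.
Dividing out leaves s^2 + 10s + 16 = 0.
Factoring the quadratic: (s + 2)(s + 8) = 0.

s = -3, -2, -8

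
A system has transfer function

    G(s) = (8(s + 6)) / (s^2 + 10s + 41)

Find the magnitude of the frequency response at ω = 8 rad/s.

Substitute s = j8: numerator = 48 + j64, denominator = -23 + j80.
|G(j8)| = |48 + j64| / |-23 + j80| = 80 / 83.241 ≈ 0.9611.

|G(j8)| ≈ 0.9611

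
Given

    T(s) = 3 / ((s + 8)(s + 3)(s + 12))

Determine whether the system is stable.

stable

The poles can be read from the denominator factors: s = -8, -3, -12.
Since all poles lie strictly in the left half-plane, the system is stable.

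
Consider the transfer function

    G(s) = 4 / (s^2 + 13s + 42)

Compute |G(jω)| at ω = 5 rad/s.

Substitute s = j5: numerator = 4, denominator = 17 + j65.
|G(j5)| = |4| / |17 + j65| = 4 / 67.186 ≈ 0.05954.

|G(j5)| ≈ 0.05954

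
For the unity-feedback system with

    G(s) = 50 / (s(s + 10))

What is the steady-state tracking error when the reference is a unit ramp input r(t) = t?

G(s) has one pole at the origin.
This is a Type 1 system. Kv = lim_{s→0} s·G(s) = 50/10 = 5.
e_ss = 1/Kv = 1/(5) = 1/5 ≈ 0.2000.

e_ss = 0.2000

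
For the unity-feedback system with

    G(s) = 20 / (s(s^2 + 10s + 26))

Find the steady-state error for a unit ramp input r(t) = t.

G(s) has one pole at the origin.
This is a Type 1 system. Kv = lim_{s→0} s·G(s) = 20/26 = 10/13.
e_ss = 1/Kv = 1/(10/13) = 13/10 ≈ 1.300.

e_ss = 1.300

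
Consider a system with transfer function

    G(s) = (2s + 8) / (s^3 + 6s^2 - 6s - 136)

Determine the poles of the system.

s = -5 ± 3j, 4

The poles are the roots of the denominator s^3 + 6s^2 - 6s - 136 = 0.
Trying s = 4: the polynomial evaluates to 0, so (s - 4) is a factor.
Dividing out leaves s^2 + 10s + 34 = 0.
The quadratic formula then gives s = -5 ± 3j.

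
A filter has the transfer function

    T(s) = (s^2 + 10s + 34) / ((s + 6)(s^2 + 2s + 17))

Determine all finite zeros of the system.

Set the numerator to zero: s^2 + 10s + 34 = 0.
Factoring: (s^2 + 10s + 34) = 0.

s = -5 ± 3j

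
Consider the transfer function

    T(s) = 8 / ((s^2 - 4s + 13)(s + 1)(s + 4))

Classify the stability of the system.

unstable

The poles can be read from the denominator factors: s = 2 + 3j, 2 - 3j, -1, -4.
Since the pole(s) at s = 2 ± 3j lie in the right half-plane, the system is unstable.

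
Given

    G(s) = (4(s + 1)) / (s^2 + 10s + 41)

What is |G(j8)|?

|G(j8)| ≈ 0.3874

Substitute s = j8: numerator = 4 + j32, denominator = -23 + j80.
|G(j8)| = |4 + j32| / |-23 + j80| = 32.249 / 83.241 ≈ 0.3874.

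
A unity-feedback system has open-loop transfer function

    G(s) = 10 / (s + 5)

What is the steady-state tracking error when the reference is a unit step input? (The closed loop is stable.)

G(s) has no poles at the origin.
This is a Type 0 system. Kp = lim_{s→0} G(s) = 10/5 = 2.
e_ss = 1/(1 + Kp) = 1/(1 + 2) = 1/3 ≈ 0.3333.

e_ss = 0.3333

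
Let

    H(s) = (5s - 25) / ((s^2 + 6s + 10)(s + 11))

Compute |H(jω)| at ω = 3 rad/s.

|H(j3)| ≈ 0.1418

Substitute s = j3: numerator = -25 + j15, denominator = -43 + j201.
|H(j3)| = |-25 + j15| / |-43 + j201| = 29.155 / 205.55 ≈ 0.1418.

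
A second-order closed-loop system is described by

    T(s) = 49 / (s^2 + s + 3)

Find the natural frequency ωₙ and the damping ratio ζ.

ωₙ ≈ 1.732 rad/s, ζ ≈ 0.2887

Compare the denominator to the standard form s^2 + 2ζωₙs + ωₙ².
ωₙ² = 3, so ωₙ = √3 ≈ 1.732 rad/s.
2ζωₙ = 1, so ζ = 1/(2·√3) ≈ 0.2887.
With ζ = 0.2887 the response is underdamped.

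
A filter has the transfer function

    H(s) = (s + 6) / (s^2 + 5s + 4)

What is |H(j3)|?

|H(j3)| ≈ 0.4243

Substitute s = j3: numerator = 6 + j3, denominator = -5 + j15.
|H(j3)| = |6 + j3| / |-5 + j15| = 6.7082 / 15.811 ≈ 0.4243.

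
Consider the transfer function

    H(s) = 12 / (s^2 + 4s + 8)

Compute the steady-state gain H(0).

H(0) = 3/2 ≈ 1.500

Set s = 0: H(0) = (12) / (8) = 3/2.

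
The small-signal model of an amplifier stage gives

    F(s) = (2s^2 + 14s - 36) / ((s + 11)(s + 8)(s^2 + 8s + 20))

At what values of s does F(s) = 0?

s = -9, 2

Set the numerator to zero: 2s^2 + 14s - 36 = 0, i.e. 2·(s^2 + 7s - 18) = 0.
Factoring: (s + 9)(s - 2) = 0.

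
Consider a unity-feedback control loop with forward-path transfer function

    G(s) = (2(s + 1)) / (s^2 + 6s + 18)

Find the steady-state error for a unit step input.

e_ss = 0.9000

G(s) has no poles at the origin.
This is a Type 0 system. Kp = lim_{s→0} G(s) = 2/18 = 1/9.
e_ss = 1/(1 + Kp) = 1/(1 + 1/9) = 9/10 ≈ 0.9000.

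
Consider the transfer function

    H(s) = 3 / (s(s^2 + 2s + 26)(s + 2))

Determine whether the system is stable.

marginally stable

The poles can be read from the denominator factors: s = 0, -1 ± 5j, -2.
Since the simple pole(s) at s = 0 lie on the jω-axis with none in the right half-plane, the system is marginally stable.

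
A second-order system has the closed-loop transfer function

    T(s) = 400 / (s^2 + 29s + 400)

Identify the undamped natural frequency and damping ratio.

ωₙ = 20 rad/s, ζ = 0.725

Compare the denominator to the standard form s^2 + 2ζωₙs + ωₙ².
ωₙ² = 400, so ωₙ = 20 rad/s.
2ζωₙ = 29, so ζ = 29/(2·20) = 0.725.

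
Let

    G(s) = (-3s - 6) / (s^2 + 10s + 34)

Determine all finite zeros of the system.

Set the numerator to zero: -3s - 6 = 0, i.e. -3·(s + 2) = 0.
So s = -2.

s = -2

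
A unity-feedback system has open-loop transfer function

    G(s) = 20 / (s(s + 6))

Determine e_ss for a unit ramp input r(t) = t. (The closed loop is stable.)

G(s) has one pole at the origin.
This is a Type 1 system. Kv = lim_{s→0} s·G(s) = 20/6 = 10/3.
e_ss = 1/Kv = 1/(10/3) = 3/10 ≈ 0.3000.

e_ss = 0.3000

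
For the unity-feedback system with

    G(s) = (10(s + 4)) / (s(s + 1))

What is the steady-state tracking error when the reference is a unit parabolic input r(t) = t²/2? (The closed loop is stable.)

e_ss = ∞

G(s) has one pole at the origin.
This is a Type 1 system; Ka = lim_{s→0} s^2·G(s) = 0, so the steady-state error for a parabola input is infinite.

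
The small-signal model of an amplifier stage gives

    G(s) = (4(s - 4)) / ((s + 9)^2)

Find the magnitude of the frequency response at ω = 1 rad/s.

Substitute s = j1: numerator = -16 + j4, denominator = 80 + j18.
|G(j1)| = |-16 + j4| / |80 + j18| = 16.492 / 82 ≈ 0.2011.

|G(j1)| ≈ 0.2011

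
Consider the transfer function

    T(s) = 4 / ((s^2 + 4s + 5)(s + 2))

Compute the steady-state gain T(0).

At s = 0 each factor (s + a) contributes a and each (s^2 + bs + c) contributes c.
T(0) = 4·1 / ((5) · (2)) = 4/10 = 2/5.

T(0) = 2/5 ≈ 0.4000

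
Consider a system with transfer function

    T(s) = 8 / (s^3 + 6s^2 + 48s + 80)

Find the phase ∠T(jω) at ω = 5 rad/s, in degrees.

At s = j5: numerator = 8, denominator = -70 + j115.
∠T = ∠num − ∠den = 0° − (121.33°) = -121.3°.

∠T(j5) ≈ -121.3°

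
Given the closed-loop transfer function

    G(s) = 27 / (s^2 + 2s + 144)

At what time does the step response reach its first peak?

Comparing s^2 + 2s + 144 to s^2 + 2ζωₙs + ωₙ²: ωₙ = 12 rad/s and ζ = 2/(2·12) ≈ 0.08333.
ζωₙ = 2/2 = 1, so ω_d = ωₙ√(1−ζ²) = √(ωₙ² − (ζωₙ)²) = √(144 − 1²) = √143 ≈ 11.96 rad/s.
t_p = π/ω_d = π/11.96 ≈ 0.2627 s.

t_p ≈ 0.2627 s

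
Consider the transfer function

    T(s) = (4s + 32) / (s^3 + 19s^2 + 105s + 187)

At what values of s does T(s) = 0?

s = -8

Set the numerator to zero: 4s + 32 = 0, i.e. 4·(s + 8) = 0.
So s = -8.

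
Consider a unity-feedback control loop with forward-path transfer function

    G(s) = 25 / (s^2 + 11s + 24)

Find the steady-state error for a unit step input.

e_ss = 0.4898

G(s) has no poles at the origin.
This is a Type 0 system. Kp = lim_{s→0} G(s) = 25/24.
e_ss = 1/(1 + Kp) = 1/(1 + 25/24) = 24/49 ≈ 0.4898.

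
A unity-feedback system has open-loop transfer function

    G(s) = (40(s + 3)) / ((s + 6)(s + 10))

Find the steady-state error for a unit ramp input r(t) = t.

G(s) has no poles at the origin.
This is a Type 0 system; Kv = lim_{s→0} s·G(s) = 0, so the steady-state error for a ramp input is infinite.

e_ss = ∞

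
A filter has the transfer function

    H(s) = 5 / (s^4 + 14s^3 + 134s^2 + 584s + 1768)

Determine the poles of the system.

s = -3 + 5j, -3 - 5j, -4 + 6j, -4 - 6j

The poles are the roots of the denominator s^4 + 14s^3 + 134s^2 + 584s + 1768 = 0.
No real roots exist; factor into two real quadratics: (s^2 + 6s + 34)(s^2 + 8s + 52) = 0.
Each quadratic gives a conjugate pair via the quadratic formula.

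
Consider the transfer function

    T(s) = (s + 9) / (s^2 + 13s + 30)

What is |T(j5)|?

|T(j5)| ≈ 0.1579

Substitute s = j5: numerator = 9 + j5, denominator = 5 + j65.
|T(j5)| = |9 + j5| / |5 + j65| = 10.296 / 65.192 ≈ 0.1579.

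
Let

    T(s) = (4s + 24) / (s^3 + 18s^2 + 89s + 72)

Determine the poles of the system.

The poles are the roots of the denominator s^3 + 18s^2 + 89s + 72 = 0.
Trying s = -9: the polynomial evaluates to 0, so (s + 9) is a factor.
Dividing out leaves s^2 + 9s + 8 = 0.
Factoring the quadratic: (s + 8)(s + 1) = 0.

s = -9, -8, -1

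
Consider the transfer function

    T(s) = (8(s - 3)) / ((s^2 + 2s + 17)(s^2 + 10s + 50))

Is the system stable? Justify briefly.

The poles can be read from the denominator factors: s = -1 + 4j, -1 - 4j, -5 + 5j, -5 - 5j.
Since all poles lie strictly in the left half-plane, the system is stable.

stable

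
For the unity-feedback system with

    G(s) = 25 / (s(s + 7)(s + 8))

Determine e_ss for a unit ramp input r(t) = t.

G(s) has one pole at the origin.
This is a Type 1 system. Kv = lim_{s→0} s·G(s) = 25/56.
e_ss = 1/Kv = 1/(25/56) = 56/25 ≈ 2.240.

e_ss = 2.240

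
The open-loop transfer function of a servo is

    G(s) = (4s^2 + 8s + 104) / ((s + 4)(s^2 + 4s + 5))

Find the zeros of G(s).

s = -1 + 5j, -1 - 5j

Set the numerator to zero: 4s^2 + 8s + 104 = 0, i.e. 4·(s^2 + 2s + 26) = 0.
Factoring: (s^2 + 2s + 26) = 0.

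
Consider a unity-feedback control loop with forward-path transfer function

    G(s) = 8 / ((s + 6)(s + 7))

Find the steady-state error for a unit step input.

G(s) has no poles at the origin.
This is a Type 0 system. Kp = lim_{s→0} G(s) = 8/42 = 4/21.
e_ss = 1/(1 + Kp) = 1/(1 + 4/21) = 21/25 ≈ 0.8400.

e_ss = 0.8400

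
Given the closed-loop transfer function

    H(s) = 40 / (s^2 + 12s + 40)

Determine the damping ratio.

Compare the denominator to the standard form s^2 + 2ζωₙs + ωₙ².
ωₙ² = 40, so ωₙ = √40 ≈ 6.325 rad/s.
2ζωₙ = 12, so ζ = 12/(2·√40) ≈ 0.9487.
With ζ = 0.9487 the response is underdamped.

ζ ≈ 0.9487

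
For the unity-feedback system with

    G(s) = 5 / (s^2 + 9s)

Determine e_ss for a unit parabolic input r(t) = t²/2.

e_ss = ∞

G(s) has one pole at the origin.
This is a Type 1 system; Ka = lim_{s→0} s^2·G(s) = 0, so the steady-state error for a parabola input is infinite.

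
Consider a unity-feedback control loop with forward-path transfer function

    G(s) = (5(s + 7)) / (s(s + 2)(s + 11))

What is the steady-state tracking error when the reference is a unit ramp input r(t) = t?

G(s) has one pole at the origin.
This is a Type 1 system. Kv = lim_{s→0} s·G(s) = 35/22.
e_ss = 1/Kv = 1/(35/22) = 22/35 ≈ 0.6286.

e_ss = 0.6286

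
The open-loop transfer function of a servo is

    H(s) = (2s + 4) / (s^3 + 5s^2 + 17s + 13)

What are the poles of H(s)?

The poles are the roots of the denominator s^3 + 5s^2 + 17s + 13 = 0.
Trying s = -1: the polynomial evaluates to 0, so (s + 1) is a factor.
Dividing out leaves s^2 + 4s + 13 = 0.
The quadratic formula then gives s = -2 ± 3j.

s = -1, -2 + 3j, -2 - 3j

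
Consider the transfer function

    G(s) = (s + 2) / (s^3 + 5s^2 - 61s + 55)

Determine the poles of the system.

s = -11, 1, 5

The poles are the roots of the denominator s^3 + 5s^2 - 61s + 55 = 0.
Trying s = -11: the polynomial evaluates to 0, so (s + 11) is a factor.
Dividing out leaves s^2 - 6s + 5 = 0.
Factoring the quadratic: (s - 1)(s - 5) = 0.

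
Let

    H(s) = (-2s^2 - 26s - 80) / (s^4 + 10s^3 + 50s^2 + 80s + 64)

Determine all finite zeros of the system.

Set the numerator to zero: -2s^2 - 26s - 80 = 0, i.e. -2·(s^2 + 13s + 40) = 0.
Factoring: (s + 5)(s + 8) = 0.

s = -5, -8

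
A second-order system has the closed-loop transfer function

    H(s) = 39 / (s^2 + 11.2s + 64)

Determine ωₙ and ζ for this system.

ωₙ = 8 rad/s, ζ = 0.7

Compare the denominator to the standard form s^2 + 2ζωₙs + ωₙ².
ωₙ² = 64, so ωₙ = 8 rad/s.
2ζωₙ = 11.2, so ζ = 11.2/(2·8) = 0.7.
With ζ = 0.7 the response is underdamped.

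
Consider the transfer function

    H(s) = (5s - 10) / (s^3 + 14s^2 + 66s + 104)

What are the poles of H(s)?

s = -5 ± j, -4

The poles are the roots of the denominator s^3 + 14s^2 + 66s + 104 = 0.
Trying s = -4: the polynomial evaluates to 0, so (s + 4) is a factor.
Dividing out leaves s^2 + 10s + 26 = 0.
The quadratic formula then gives s = -5 ± 1j.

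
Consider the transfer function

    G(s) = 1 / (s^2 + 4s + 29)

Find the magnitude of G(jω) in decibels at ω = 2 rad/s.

|G(j2)|_dB ≈ -28.4 dB

Substitute s = j2: numerator = 1, denominator = 25 + j8.
|G(j2)| = |1| / |25 + j8| = 1 / 26.249 ≈ 0.03810.
In decibels: 20·log₁₀(0.03810) ≈ -28.4 dB.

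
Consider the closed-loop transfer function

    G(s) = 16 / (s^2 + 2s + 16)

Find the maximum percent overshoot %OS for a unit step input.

%OS ≈ 44.4%

Comparing s^2 + 2s + 16 to s^2 + 2ζωₙs + ωₙ²: ωₙ = 4 rad/s and ζ = 2/(2·4) = 0.25.
%OS = 100·exp(−πζ/√(1−ζ²)) = 100·exp(−π·0.25/√(1−0.25²)) ≈ 44.4%.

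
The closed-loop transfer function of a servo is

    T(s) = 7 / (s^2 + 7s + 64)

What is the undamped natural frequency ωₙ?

Compare the denominator to the standard form s^2 + 2ζωₙs + ωₙ².
ωₙ² = 64, so ωₙ = 8 rad/s.

ωₙ = 8 rad/s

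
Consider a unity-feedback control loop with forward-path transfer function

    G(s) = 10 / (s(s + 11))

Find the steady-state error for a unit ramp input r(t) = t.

G(s) has one pole at the origin.
This is a Type 1 system. Kv = lim_{s→0} s·G(s) = 10/11.
e_ss = 1/Kv = 1/(10/11) = 11/10 ≈ 1.100.

e_ss = 1.100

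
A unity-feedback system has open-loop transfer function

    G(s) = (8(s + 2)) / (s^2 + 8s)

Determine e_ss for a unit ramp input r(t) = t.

G(s) has one pole at the origin.
This is a Type 1 system. Kv = lim_{s→0} s·G(s) = 16/8 = 2.
e_ss = 1/Kv = 1/(2) = 1/2 ≈ 0.5000.

e_ss = 0.5000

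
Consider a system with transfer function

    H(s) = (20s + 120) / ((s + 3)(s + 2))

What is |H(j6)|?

|H(j6)| = 4

Substitute s = j6: numerator = 120 + j120, denominator = -30 + j30.
|H(j6)| = |120 + j120| / |-30 + j30| = 169.71 / 42.426 = 4.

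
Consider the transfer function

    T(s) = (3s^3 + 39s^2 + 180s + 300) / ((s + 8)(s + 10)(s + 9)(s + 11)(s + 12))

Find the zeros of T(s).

Set the numerator to zero: 3s^3 + 39s^2 + 180s + 300 = 0, i.e. 3·(s^3 + 13s^2 + 60s + 100) = 0.
Factoring: (s + 5)(s^2 + 8s + 20) = 0.

s = -5, -4 + 2j, -4 - 2j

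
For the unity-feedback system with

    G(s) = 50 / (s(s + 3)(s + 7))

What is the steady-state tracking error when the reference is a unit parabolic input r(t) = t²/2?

G(s) has one pole at the origin.
This is a Type 1 system; Ka = lim_{s→0} s^2·G(s) = 0, so the steady-state error for a parabola input is infinite.

e_ss = ∞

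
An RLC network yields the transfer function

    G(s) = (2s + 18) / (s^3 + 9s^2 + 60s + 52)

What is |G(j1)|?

Substitute s = j1: numerator = 18 + j2, denominator = 43 + j59.
|G(j1)| = |18 + j2| / |43 + j59| = 18.111 / 73.007 ≈ 0.2481.

|G(j1)| ≈ 0.2481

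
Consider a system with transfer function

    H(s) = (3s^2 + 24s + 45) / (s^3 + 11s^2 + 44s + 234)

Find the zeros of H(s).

s = -3, -5

Set the numerator to zero: 3s^2 + 24s + 45 = 0, i.e. 3·(s^2 + 8s + 15) = 0.
Factoring: (s + 3)(s + 5) = 0.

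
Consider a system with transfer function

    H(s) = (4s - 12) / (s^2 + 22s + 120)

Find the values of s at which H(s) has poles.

s = -10, -12

The poles are the roots of the denominator s^2 + 22s + 120 = 0.
Factoring: (s + 10)(s + 12) = 0, so s = -10 and s = -12.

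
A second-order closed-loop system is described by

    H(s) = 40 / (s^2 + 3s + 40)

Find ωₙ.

Compare the denominator to the standard form s^2 + 2ζωₙs + ωₙ².
ωₙ² = 40, so ωₙ = √40 ≈ 6.325 rad/s.

ωₙ ≈ 6.325 rad/s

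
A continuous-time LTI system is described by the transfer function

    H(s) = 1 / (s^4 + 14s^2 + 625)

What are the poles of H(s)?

The poles are the roots of the denominator s^4 + 14s^2 + 625 = 0.
No real roots exist; factor into two real quadratics: (s^2 - 6s + 25)(s^2 + 6s + 25) = 0.
Each quadratic gives a conjugate pair via the quadratic formula.

s = 3 + 4j, 3 - 4j, -3 + 4j, -3 - 4j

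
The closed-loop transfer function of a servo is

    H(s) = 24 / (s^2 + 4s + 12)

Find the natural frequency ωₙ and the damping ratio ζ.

Compare the denominator to the standard form s^2 + 2ζωₙs + ωₙ².
ωₙ² = 12, so ωₙ = √12 ≈ 3.464 rad/s.
2ζωₙ = 4, so ζ = 4/(2·√12) ≈ 0.5774.

ωₙ ≈ 3.464 rad/s, ζ ≈ 0.5774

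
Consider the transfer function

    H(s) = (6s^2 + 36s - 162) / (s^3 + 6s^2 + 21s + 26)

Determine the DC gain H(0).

Set s = 0: H(0) = (-162) / (26) = -81/13.

H(0) = -81/13 ≈ -6.231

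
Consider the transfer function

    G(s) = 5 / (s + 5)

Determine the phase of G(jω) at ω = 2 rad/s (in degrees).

∠G(j2) ≈ -21.80°

At s = j2: numerator = 5, denominator = 5 + j2.
∠G = ∠num − ∠den = 0° − (21.801°) = -21.80°.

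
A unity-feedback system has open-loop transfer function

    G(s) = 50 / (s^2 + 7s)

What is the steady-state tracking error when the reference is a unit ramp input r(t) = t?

G(s) has one pole at the origin.
This is a Type 1 system. Kv = lim_{s→0} s·G(s) = 50/7.
e_ss = 1/Kv = 1/(50/7) = 7/50 ≈ 0.1400.

e_ss = 0.1400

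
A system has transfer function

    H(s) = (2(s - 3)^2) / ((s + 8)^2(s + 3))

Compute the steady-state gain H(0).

At s = 0 each factor (s + a) contributes a and each (s^2 + bs + c) contributes c.
H(0) = 2·(-3) · (-3) / ((8) · (3) · (8)) = 18/192 = 3/32.

H(0) = 3/32 ≈ 0.09375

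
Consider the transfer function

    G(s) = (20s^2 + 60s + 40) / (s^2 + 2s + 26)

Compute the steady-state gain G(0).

G(0) = 20/13 ≈ 1.538

Set s = 0: G(0) = (40) / (26) = 20/13.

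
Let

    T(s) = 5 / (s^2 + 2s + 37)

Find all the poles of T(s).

s = -1 ± 6j

The poles are the roots of the denominator s^2 + 2s + 37 = 0.
Using the quadratic formula: s = (-2 ± √(-144))/2 = -1 ± 6j.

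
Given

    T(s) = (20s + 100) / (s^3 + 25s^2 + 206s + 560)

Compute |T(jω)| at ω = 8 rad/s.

|T(j8)| ≈ 0.1225

Substitute s = j8: numerator = 100 + j160, denominator = -1040 + j1136.
|T(j8)| = |100 + j160| / |-1040 + j1136| = 188.68 / 1540.2 ≈ 0.1225.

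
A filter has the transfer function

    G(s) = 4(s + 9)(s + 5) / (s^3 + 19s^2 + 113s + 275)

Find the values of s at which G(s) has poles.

s = -4 ± 3j, -11

The poles are the roots of the denominator s^3 + 19s^2 + 113s + 275 = 0.
Trying s = -11: the polynomial evaluates to 0, so (s + 11) is a factor.
Dividing out leaves s^2 + 8s + 25 = 0.
The quadratic formula then gives s = -4 ± 3j.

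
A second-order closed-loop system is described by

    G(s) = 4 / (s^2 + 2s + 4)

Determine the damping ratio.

ζ = 0.5

Compare the denominator to the standard form s^2 + 2ζωₙs + ωₙ².
ωₙ² = 4, so ωₙ = 2 rad/s.
2ζωₙ = 2, so ζ = 2/(2·2) = 0.5.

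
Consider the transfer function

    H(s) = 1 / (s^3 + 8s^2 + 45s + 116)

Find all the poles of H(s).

s = -2 + 5j, -2 - 5j, -4

The poles are the roots of the denominator s^3 + 8s^2 + 45s + 116 = 0.
Trying s = -4: the polynomial evaluates to 0, so (s + 4) is a factor.
Dividing out leaves s^2 + 4s + 29 = 0.
The quadratic formula then gives s = -2 ± 5j.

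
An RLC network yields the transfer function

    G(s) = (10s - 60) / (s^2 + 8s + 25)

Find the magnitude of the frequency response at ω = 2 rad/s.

|G(j2)| ≈ 2.396

Substitute s = j2: numerator = -60 + j20, denominator = 21 + j16.
|G(j2)| = |-60 + j20| / |21 + j16| = 63.246 / 26.401 ≈ 2.396.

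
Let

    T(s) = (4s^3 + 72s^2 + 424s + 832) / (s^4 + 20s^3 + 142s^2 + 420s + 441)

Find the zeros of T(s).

Set the numerator to zero: 4s^3 + 72s^2 + 424s + 832 = 0, i.e. 4·(s^3 + 18s^2 + 106s + 208) = 0.
Factoring: (s^2 + 10s + 26)(s + 8) = 0.

s = -5 + j, -5 - j, -8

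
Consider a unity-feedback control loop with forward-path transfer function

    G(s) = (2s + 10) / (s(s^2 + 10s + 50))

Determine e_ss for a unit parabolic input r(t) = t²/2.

G(s) has one pole at the origin.
This is a Type 1 system; Ka = lim_{s→0} s^2·G(s) = 0, so the steady-state error for a parabola input is infinite.

e_ss = ∞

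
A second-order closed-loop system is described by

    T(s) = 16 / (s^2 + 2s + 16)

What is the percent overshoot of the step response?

Comparing s^2 + 2s + 16 to s^2 + 2ζωₙs + ωₙ²: ωₙ = 4 rad/s and ζ = 2/(2·4) = 0.25.
%OS = 100·exp(−πζ/√(1−ζ²)) = 100·exp(−π·0.25/√(1−0.25²)) ≈ 44.4%.

%OS ≈ 44.4%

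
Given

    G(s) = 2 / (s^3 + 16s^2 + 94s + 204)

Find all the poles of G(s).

The poles are the roots of the denominator s^3 + 16s^2 + 94s + 204 = 0.
Trying s = -6: the polynomial evaluates to 0, so (s + 6) is a factor.
Dividing out leaves s^2 + 10s + 34 = 0.
The quadratic formula then gives s = -5 ± 3j.

s = -5 + 3j, -5 - 3j, -6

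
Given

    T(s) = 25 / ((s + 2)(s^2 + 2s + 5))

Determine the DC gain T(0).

T(0) = 5/2 ≈ 2.500

At s = 0 each factor (s + a) contributes a and each (s^2 + bs + c) contributes c.
T(0) = 25·1 / ((2) · (5)) = 25/10 = 5/2.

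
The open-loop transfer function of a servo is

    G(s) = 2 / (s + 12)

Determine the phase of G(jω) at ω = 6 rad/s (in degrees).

At s = j6: numerator = 2, denominator = 12 + j6.
∠G = ∠num − ∠den = 0° − (26.565°) = -26.57°.

∠G(j6) ≈ -26.57°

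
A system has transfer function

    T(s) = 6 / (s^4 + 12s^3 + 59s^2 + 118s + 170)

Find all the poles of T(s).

The poles are the roots of the denominator s^4 + 12s^3 + 59s^2 + 118s + 170 = 0.
No real roots exist; factor into two real quadratics: (s^2 + 10s + 34)(s^2 + 2s + 5) = 0.
Each quadratic gives a conjugate pair via the quadratic formula.

s = -5 ± 3j, -1 ± 2j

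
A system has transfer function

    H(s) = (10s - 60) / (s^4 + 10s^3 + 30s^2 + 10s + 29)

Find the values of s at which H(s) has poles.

The poles are the roots of the denominator s^4 + 10s^3 + 30s^2 + 10s + 29 = 0.
No real roots exist; factor into two real quadratics: (s^2 + 1)(s^2 + 10s + 29) = 0.
Each quadratic gives a conjugate pair via the quadratic formula.

s = j, -j, -5 + 2j, -5 - 2j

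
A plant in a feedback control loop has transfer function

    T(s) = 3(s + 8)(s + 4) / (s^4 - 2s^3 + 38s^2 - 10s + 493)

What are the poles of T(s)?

s = 2 + 5j, 2 - 5j, -1 + 4j, -1 - 4j

The poles are the roots of the denominator s^4 - 2s^3 + 38s^2 - 10s + 493 = 0.
No real roots exist; factor into two real quadratics: (s^2 - 4s + 29)(s^2 + 2s + 17) = 0.
Each quadratic gives a conjugate pair via the quadratic formula.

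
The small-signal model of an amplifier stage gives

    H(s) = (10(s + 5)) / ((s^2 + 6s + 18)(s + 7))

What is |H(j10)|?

|H(j10)| ≈ 0.09014

Substitute s = j10: numerator = 50 + j100, denominator = -1174 - j400.
|H(j10)| = |50 + j100| / |-1174 - j400| = 111.80 / 1240.3 ≈ 0.09014.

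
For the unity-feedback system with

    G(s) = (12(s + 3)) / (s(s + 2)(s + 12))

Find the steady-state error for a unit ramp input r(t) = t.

e_ss = 0.6667

G(s) has one pole at the origin.
This is a Type 1 system. Kv = lim_{s→0} s·G(s) = 36/24 = 3/2.
e_ss = 1/Kv = 1/(3/2) = 2/3 ≈ 0.6667.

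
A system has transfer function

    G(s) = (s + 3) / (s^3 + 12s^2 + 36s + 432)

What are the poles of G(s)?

s = 6j, -6j, -12

The poles are the roots of the denominator s^3 + 12s^2 + 36s + 432 = 0.
Trying s = -12: the polynomial evaluates to 0, so (s + 12) is a factor.
Dividing out leaves s^2 + 36 = 0.
The quadratic formula then gives s = 0 ± 6j.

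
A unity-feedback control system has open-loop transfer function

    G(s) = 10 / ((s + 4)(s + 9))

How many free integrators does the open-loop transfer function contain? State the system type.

Type 0

The denominator has no factor of s at the origin — no free integrator — so this is a Type 0 system.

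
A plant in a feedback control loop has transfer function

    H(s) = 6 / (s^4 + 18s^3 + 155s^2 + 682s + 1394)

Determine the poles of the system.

s = -5 + 3j, -5 - 3j, -4 + 5j, -4 - 5j

The poles are the roots of the denominator s^4 + 18s^3 + 155s^2 + 682s + 1394 = 0.
No real roots exist; factor into two real quadratics: (s^2 + 10s + 34)(s^2 + 8s + 41) = 0.
Each quadratic gives a conjugate pair via the quadratic formula.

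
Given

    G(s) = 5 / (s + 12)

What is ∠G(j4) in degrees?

At s = j4: numerator = 5, denominator = 12 + j4.
∠G = ∠num − ∠den = 0° − (18.435°) = -18.43°.

∠G(j4) ≈ -18.43°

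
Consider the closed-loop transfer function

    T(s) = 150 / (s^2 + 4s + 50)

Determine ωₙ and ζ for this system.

ωₙ ≈ 7.071 rad/s, ζ ≈ 0.2828

Compare the denominator to the standard form s^2 + 2ζωₙs + ωₙ².
ωₙ² = 50, so ωₙ = √50 ≈ 7.071 rad/s.
2ζωₙ = 4, so ζ = 4/(2·√50) ≈ 0.2828.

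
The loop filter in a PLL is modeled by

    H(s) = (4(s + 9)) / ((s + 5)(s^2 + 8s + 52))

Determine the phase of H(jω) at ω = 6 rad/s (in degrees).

∠H(j6) ≈ -88.07°

At s = j6: numerator = 36 + j24, denominator = -208 + j336.
∠H = ∠num − ∠den = 33.690° − (121.76°) = -88.07°.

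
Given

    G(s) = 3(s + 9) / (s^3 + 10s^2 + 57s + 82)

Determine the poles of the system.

s = -4 ± 5j, -2

The poles are the roots of the denominator s^3 + 10s^2 + 57s + 82 = 0.
Trying s = -2: the polynomial evaluates to 0, so (s + 2) is a factor.
Dividing out leaves s^2 + 8s + 41 = 0.
The quadratic formula then gives s = -4 ± 5j.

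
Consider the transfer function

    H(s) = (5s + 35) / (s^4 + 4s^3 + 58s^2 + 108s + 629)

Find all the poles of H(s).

s = -1 ± 4j, -1 ± 6j

The poles are the roots of the denominator s^4 + 4s^3 + 58s^2 + 108s + 629 = 0.
No real roots exist; factor into two real quadratics: (s^2 + 2s + 17)(s^2 + 2s + 37) = 0.
Each quadratic gives a conjugate pair via the quadratic formula.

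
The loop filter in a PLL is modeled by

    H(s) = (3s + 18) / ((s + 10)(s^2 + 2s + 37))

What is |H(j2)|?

|H(j2)| ≈ 0.05597

Substitute s = j2: numerator = 18 + j6, denominator = 322 + j106.
|H(j2)| = |18 + j6| / |322 + j106| = 18.974 / 339.00 ≈ 0.05597.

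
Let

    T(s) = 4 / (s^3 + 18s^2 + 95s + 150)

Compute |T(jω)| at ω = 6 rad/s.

Substitute s = j6: numerator = 4, denominator = -498 + j354.
|T(j6)| = |4| / |-498 + j354| = 4 / 611.00 ≈ 0.006547.

|T(j6)| ≈ 0.006547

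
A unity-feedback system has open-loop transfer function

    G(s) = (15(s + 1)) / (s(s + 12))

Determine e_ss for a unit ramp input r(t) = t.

e_ss = 0.8000

G(s) has one pole at the origin.
This is a Type 1 system. Kv = lim_{s→0} s·G(s) = 15/12 = 5/4.
e_ss = 1/Kv = 1/(5/4) = 4/5 ≈ 0.8000.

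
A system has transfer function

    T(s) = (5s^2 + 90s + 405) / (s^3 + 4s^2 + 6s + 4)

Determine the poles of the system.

The poles are the roots of the denominator s^3 + 4s^2 + 6s + 4 = 0.
Trying s = -2: the polynomial evaluates to 0, so (s + 2) is a factor.
Dividing out leaves s^2 + 2s + 2 = 0.
The quadratic formula then gives s = -1 ± 1j.

s = -1 + j, -1 - j, -2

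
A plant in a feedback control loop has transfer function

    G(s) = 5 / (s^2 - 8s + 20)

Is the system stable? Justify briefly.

unstable

The denominator s^2 - 8s + 20 factors as (s^2 - 8s + 20), giving poles at s = 4 + 2j, 4 - 2j.
Since the pole(s) at s = 4 ± 2j lie in the right half-plane, the system is unstable.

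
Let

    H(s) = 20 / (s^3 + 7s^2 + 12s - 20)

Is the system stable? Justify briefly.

The denominator s^3 + 7s^2 + 12s - 20 factors as (s^2 + 8s + 20)(s - 1), giving poles at s = -4 ± 2j, 1.
Since the pole(s) at s = 1 lie in the right half-plane, the system is unstable.

unstable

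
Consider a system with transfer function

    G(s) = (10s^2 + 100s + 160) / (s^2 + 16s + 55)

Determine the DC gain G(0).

G(0) = 32/11 ≈ 2.909

Set s = 0: G(0) = (160) / (55) = 32/11.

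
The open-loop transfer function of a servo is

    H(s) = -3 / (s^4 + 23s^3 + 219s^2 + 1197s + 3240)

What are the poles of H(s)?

s = -3 + 6j, -3 - 6j, -9, -8

The poles are the roots of the denominator s^4 + 23s^3 + 219s^2 + 1197s + 3240 = 0.
Trying s = -9: the polynomial evaluates to 0, so (s + 9) is a factor.
Dividing out leaves s^3 + 14s^2 + 93s + 360 = 0.
This factors further as (s^2 + 6s + 45)(s + 8) = 0.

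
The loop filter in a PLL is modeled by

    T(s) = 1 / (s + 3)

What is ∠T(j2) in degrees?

∠T(j2) ≈ -33.69°

At s = j2: numerator = 1, denominator = 3 + j2.
∠T = ∠num − ∠den = 0° − (33.690°) = -33.69°.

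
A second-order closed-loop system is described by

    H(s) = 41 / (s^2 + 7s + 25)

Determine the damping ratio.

Compare the denominator to the standard form s^2 + 2ζωₙs + ωₙ².
ωₙ² = 25, so ωₙ = 5 rad/s.
2ζωₙ = 7, so ζ = 7/(2·5) = 0.7.
With ζ = 0.7 the response is underdamped.

ζ = 0.7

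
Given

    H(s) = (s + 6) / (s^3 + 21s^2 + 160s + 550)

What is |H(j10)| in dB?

|H(j10)|_dB ≈ -43.1 dB

Substitute s = j10: numerator = 6 + j10, denominator = -1550 + j600.
|H(j10)| = |6 + j10| / |-1550 + j600| = 11.662 / 1662.1 ≈ 0.007016.
In decibels: 20·log₁₀(0.007016) ≈ -43.1 dB.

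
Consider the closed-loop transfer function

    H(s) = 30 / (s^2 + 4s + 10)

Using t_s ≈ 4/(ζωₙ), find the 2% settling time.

Comparing s^2 + 4s + 10 to s^2 + 2ζωₙs + ωₙ²: ωₙ = √10 ≈ 3.162 rad/s and ζ = 4/(2·√10) ≈ 0.6325.
ζωₙ = 4/2 = 2, so t_s ≈ 4/(ζωₙ) = 4/2 = 2 s.

t_s ≈ 2 s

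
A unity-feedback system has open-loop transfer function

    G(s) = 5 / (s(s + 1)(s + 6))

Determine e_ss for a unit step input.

G(s) has one pole at the origin.
This is a Type 1 system; for a step input the steady-state error is zero.

e_ss = 0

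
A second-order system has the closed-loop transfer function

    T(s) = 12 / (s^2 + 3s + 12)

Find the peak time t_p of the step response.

t_p ≈ 1.006 s

Comparing s^2 + 3s + 12 to s^2 + 2ζωₙs + ωₙ²: ωₙ = √12 ≈ 3.464 rad/s and ζ = 3/(2·√12) ≈ 0.4330.
ζωₙ = 3/2 = 1.5, so ω_d = ωₙ√(1−ζ²) = √(ωₙ² − (ζωₙ)²) = √(12 − 1.5²) = √9.75 ≈ 3.122 rad/s.
t_p = π/ω_d = π/3.122 ≈ 1.006 s.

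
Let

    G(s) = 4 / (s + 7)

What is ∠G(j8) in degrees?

At s = j8: numerator = 4, denominator = 7 + j8.
∠G = ∠num − ∠den = 0° − (48.814°) = -48.81°.

∠G(j8) ≈ -48.81°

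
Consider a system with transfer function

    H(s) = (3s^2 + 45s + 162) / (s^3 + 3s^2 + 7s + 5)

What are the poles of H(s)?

s = -1 + 2j, -1 - 2j, -1

The poles are the roots of the denominator s^3 + 3s^2 + 7s + 5 = 0.
Trying s = -1: the polynomial evaluates to 0, so (s + 1) is a factor.
Dividing out leaves s^2 + 2s + 5 = 0.
The quadratic formula then gives s = -1 ± 2j.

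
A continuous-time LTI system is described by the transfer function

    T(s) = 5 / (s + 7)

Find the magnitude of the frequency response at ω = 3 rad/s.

Substitute s = j3: numerator = 5, denominator = 7 + j3.
|T(j3)| = |5| / |7 + j3| = 5 / 7.6158 ≈ 0.6565.

|T(j3)| ≈ 0.6565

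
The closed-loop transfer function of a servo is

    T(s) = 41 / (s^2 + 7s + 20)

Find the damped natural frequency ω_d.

Comparing s^2 + 7s + 20 to s^2 + 2ζωₙs + ωₙ²: ωₙ = √20 ≈ 4.472 rad/s and ζ = 7/(2·√20) ≈ 0.7826.
ζωₙ = 7/2 = 3.5, so ω_d = ωₙ√(1−ζ²) = √(ωₙ² − (ζωₙ)²) = √(20 − 3.5²) = √7.75 ≈ 2.784 rad/s.

ω_d ≈ 2.784 rad/s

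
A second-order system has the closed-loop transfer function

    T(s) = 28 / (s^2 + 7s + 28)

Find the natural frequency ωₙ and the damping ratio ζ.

Compare the denominator to the standard form s^2 + 2ζωₙs + ωₙ².
ωₙ² = 28, so ωₙ = √28 ≈ 5.292 rad/s.
2ζωₙ = 7, so ζ = 7/(2·√28) ≈ 0.6614.

ωₙ ≈ 5.292 rad/s, ζ ≈ 0.6614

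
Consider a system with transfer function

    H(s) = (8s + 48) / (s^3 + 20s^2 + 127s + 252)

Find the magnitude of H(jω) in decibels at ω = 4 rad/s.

|H(j4)|_dB ≈ -17.8 dB

Substitute s = j4: numerator = 48 + j32, denominator = -68 + j444.
|H(j4)| = |48 + j32| / |-68 + j444| = 57.689 / 449.18 ≈ 0.1284.
In decibels: 20·log₁₀(0.1284) ≈ -17.8 dB.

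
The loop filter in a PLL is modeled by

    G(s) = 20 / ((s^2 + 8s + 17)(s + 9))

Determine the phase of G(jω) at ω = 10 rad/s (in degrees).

∠G(j10) ≈ 175.9°

At s = j10: numerator = 20, denominator = -1547 - j110.
∠G = ∠num − ∠den = 0° − (-175.93°) = 175.9°.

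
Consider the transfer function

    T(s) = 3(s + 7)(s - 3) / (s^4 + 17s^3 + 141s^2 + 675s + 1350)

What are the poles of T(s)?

s = -3 + 6j, -3 - 6j, -6, -5

The poles are the roots of the denominator s^4 + 17s^3 + 141s^2 + 675s + 1350 = 0.
Trying s = -6: the polynomial evaluates to 0, so (s + 6) is a factor.
Dividing out leaves s^3 + 11s^2 + 75s + 225 = 0.
This factors further as (s^2 + 6s + 45)(s + 5) = 0.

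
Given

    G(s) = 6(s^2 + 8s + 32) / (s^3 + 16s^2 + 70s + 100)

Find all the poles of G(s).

The poles are the roots of the denominator s^3 + 16s^2 + 70s + 100 = 0.
Trying s = -10: the polynomial evaluates to 0, so (s + 10) is a factor.
Dividing out leaves s^2 + 6s + 10 = 0.
The quadratic formula then gives s = -3 ± 1j.

s = -10, -3 + j, -3 - j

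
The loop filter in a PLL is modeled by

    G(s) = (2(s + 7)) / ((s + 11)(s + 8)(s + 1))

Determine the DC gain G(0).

G(0) = 7/44 ≈ 0.1591

At s = 0 each factor (s + a) contributes a and each (s^2 + bs + c) contributes c.
G(0) = 2·(7) / ((11) · (8) · (1)) = 14/88 = 7/44.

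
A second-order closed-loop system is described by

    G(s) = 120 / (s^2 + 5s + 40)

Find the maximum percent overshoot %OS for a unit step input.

%OS ≈ 25.9%

Comparing s^2 + 5s + 40 to s^2 + 2ζωₙs + ωₙ²: ωₙ = √40 ≈ 6.325 rad/s and ζ = 5/(2·√40) ≈ 0.3953.
%OS = 100·exp(−πζ/√(1−ζ²)) = 100·exp(−π·0.3953/√(1−0.3953²)) ≈ 25.9%.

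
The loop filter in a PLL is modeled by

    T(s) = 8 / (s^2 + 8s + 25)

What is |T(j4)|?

Substitute s = j4: numerator = 8, denominator = 9 + j32.
|T(j4)| = |8| / |9 + j32| = 8 / 33.242 ≈ 0.2407.

|T(j4)| ≈ 0.2407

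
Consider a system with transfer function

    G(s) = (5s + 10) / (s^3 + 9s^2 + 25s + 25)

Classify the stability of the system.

stable

The denominator s^3 + 9s^2 + 25s + 25 factors as (s^2 + 4s + 5)(s + 5), giving poles at s = -2 + j, -2 - j, -5.
Since all poles lie strictly in the left half-plane, the system is stable.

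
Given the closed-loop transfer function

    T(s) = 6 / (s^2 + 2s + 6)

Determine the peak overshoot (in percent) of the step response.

Comparing s^2 + 2s + 6 to s^2 + 2ζωₙs + ωₙ²: ωₙ = √6 ≈ 2.449 rad/s and ζ = 2/(2·√6) ≈ 0.4082.
%OS = 100·exp(−πζ/√(1−ζ²)) = 100·exp(−π·0.4082/√(1−0.4082²)) ≈ 24.5%.

%OS ≈ 24.5%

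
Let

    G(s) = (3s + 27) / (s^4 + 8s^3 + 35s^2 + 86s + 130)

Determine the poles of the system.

s = -3 ± 2j, -1 ± 3j

The poles are the roots of the denominator s^4 + 8s^3 + 35s^2 + 86s + 130 = 0.
No real roots exist; factor into two real quadratics: (s^2 + 6s + 13)(s^2 + 2s + 10) = 0.
Each quadratic gives a conjugate pair via the quadratic formula.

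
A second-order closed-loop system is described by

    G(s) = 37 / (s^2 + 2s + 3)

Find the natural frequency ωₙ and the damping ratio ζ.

Compare the denominator to the standard form s^2 + 2ζωₙs + ωₙ².
ωₙ² = 3, so ωₙ = √3 ≈ 1.732 rad/s.
2ζωₙ = 2, so ζ = 2/(2·√3) ≈ 0.5774.
With ζ = 0.5774 the response is underdamped.

ωₙ ≈ 1.732 rad/s, ζ ≈ 0.5774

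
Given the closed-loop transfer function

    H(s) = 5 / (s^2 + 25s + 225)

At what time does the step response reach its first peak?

Comparing s^2 + 25s + 225 to s^2 + 2ζωₙs + ωₙ²: ωₙ = 15 rad/s and ζ = 25/(2·15) ≈ 0.8333.
ζωₙ = 25/2 = 12.5, so ω_d = ωₙ√(1−ζ²) = √(ωₙ² − (ζωₙ)²) = √(225 − 12.5²) = √68.75 ≈ 8.292 rad/s.
t_p = π/ω_d = π/8.292 ≈ 0.3789 s.

t_p ≈ 0.3789 s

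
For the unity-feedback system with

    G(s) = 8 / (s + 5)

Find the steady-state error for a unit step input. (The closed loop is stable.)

e_ss = 0.3846

G(s) has no poles at the origin.
This is a Type 0 system. Kp = lim_{s→0} G(s) = 8/5.
e_ss = 1/(1 + Kp) = 1/(1 + 8/5) = 5/13 ≈ 0.3846.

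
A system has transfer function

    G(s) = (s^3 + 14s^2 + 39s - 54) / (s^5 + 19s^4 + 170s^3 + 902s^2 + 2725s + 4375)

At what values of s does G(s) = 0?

Set the numerator to zero: s^3 + 14s^2 + 39s - 54 = 0.
Factoring: (s + 6)(s - 1)(s + 9) = 0.

s = -6, 1, -9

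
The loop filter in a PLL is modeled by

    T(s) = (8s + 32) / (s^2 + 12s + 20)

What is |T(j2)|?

|T(j2)| ≈ 1.240

Substitute s = j2: numerator = 32 + j16, denominator = 16 + j24.
|T(j2)| = |32 + j16| / |16 + j24| = 35.777 / 28.844 ≈ 1.240.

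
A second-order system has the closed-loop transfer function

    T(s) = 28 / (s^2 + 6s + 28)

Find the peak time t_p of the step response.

t_p ≈ 0.7207 s

Comparing s^2 + 6s + 28 to s^2 + 2ζωₙs + ωₙ²: ωₙ = √28 ≈ 5.292 rad/s and ζ = 6/(2·√28) ≈ 0.5669.
ζωₙ = 6/2 = 3, so ω_d = ωₙ√(1−ζ²) = √(ωₙ² − (ζωₙ)²) = √(28 − 3²) = √19 ≈ 4.359 rad/s.
t_p = π/ω_d = π/4.359 ≈ 0.7207 s.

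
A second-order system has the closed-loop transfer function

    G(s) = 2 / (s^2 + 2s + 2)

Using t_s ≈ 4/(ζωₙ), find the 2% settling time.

t_s ≈ 4 s

Comparing s^2 + 2s + 2 to s^2 + 2ζωₙs + ωₙ²: ωₙ = √2 ≈ 1.414 rad/s and ζ = 2/(2·√2) ≈ 0.7071.
ζωₙ = 2/2 = 1, so t_s ≈ 4/(ζωₙ) = 4/1 = 4 s.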